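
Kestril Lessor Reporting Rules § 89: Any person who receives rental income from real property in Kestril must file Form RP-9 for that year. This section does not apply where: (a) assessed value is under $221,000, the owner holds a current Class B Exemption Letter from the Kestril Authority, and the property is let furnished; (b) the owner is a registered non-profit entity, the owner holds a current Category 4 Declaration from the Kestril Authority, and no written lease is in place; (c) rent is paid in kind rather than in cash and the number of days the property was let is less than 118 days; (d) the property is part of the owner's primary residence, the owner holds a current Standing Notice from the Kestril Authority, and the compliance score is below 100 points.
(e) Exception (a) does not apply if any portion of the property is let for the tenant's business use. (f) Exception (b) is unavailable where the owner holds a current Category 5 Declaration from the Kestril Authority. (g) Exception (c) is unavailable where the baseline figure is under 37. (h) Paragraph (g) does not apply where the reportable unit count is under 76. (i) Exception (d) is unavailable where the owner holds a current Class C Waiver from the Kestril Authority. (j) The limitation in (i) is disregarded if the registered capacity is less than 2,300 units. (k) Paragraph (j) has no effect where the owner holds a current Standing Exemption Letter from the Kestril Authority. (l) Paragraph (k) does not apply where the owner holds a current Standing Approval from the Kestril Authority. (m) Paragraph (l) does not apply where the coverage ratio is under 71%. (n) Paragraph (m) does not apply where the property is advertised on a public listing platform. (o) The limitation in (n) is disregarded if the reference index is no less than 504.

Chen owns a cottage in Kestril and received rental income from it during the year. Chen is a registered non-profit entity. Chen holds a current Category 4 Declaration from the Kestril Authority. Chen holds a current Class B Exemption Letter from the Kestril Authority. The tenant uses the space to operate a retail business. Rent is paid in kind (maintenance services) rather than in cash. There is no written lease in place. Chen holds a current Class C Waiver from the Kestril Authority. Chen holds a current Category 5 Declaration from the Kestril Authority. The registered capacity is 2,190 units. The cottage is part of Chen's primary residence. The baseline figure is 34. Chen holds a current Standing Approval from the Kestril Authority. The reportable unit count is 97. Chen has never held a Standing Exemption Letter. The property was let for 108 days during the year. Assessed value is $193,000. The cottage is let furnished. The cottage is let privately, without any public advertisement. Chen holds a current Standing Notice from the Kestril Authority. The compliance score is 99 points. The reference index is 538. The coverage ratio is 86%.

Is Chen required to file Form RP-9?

No — exception (d) applies; Chen is not required to file Form RP-9.

Exception (a)'s conditions are all satisfied: assessed value is $193,000, under the $221,000 limit; a current Class B Exemption Letter is held; the property is let furnished. Turning to paragraph (e): (e) applies — the space is let for business use. (a) is therefore removed.
Exception (b) is satisfied on its face — Chen is a registered non-profit; a current Category 4 Declaration is held; there is no written lease. However, paragraph (f) must be considered: (f) operates against (b): a current Category 5 Declaration is held. (b) is therefore removed.
Exception (c): rent is paid in kind; the number of days the property was let is 108 days, less than the 118 days limit — every condition holds. However, paragraphs (g)–(h) must be considered: (g) operates against (c): the baseline figure is 34, under the 37 limit. (h), which would lift (g), is not triggered — the reportable unit count is 97, not under 76. So (c) is unavailable.
Exception (d) is satisfied on its face — the cottage is part of the primary residence; a current Standing Notice is held; the compliance score is 99 points, below the 100 points limit. As to paragraphs (i)–(o): (i) operates (a current Class C Waiver is held), but is displaced by (j): (j) is triggered — the registered capacity is 2,190 units, less than the 2,300 units limit. (k), which would lift (j), does not operate here — there is no Standing Exemption Letter in force. (d) remains available.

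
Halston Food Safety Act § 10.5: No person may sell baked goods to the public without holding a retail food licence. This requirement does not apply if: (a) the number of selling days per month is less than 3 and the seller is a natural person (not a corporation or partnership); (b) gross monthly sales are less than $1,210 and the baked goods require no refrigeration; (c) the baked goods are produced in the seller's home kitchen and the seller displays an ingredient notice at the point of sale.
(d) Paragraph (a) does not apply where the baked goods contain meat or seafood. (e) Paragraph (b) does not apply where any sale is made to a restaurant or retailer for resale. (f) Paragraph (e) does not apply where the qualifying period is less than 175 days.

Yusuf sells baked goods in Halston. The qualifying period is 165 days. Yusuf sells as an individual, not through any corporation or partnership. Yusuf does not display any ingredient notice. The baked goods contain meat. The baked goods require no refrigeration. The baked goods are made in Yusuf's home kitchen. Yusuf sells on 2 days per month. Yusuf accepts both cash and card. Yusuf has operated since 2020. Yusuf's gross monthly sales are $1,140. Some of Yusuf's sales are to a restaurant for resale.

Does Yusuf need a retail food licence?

Exception (a): the number of selling days per month is 2, less than the 3 limit; the seller is a natural person — every condition holds. But: (d) operates — the baked goods contain meat. (a) is therefore removed.
Exception (b): gross monthly sales are $1,140, less than the $1,210 limit; the baked goods are shelf-stable — every condition holds. Considering the limiting provisions: (e) operates (some sales are to a restaurant for resale), but is set aside by (f): (f) applies — the qualifying period is 165 days, less than the 175 days limit. So (b) applies.
Exception (c) fails — no ingredient notice is displayed.

No — exception (b) applies; Yusuf is not required to hold a retail food licence.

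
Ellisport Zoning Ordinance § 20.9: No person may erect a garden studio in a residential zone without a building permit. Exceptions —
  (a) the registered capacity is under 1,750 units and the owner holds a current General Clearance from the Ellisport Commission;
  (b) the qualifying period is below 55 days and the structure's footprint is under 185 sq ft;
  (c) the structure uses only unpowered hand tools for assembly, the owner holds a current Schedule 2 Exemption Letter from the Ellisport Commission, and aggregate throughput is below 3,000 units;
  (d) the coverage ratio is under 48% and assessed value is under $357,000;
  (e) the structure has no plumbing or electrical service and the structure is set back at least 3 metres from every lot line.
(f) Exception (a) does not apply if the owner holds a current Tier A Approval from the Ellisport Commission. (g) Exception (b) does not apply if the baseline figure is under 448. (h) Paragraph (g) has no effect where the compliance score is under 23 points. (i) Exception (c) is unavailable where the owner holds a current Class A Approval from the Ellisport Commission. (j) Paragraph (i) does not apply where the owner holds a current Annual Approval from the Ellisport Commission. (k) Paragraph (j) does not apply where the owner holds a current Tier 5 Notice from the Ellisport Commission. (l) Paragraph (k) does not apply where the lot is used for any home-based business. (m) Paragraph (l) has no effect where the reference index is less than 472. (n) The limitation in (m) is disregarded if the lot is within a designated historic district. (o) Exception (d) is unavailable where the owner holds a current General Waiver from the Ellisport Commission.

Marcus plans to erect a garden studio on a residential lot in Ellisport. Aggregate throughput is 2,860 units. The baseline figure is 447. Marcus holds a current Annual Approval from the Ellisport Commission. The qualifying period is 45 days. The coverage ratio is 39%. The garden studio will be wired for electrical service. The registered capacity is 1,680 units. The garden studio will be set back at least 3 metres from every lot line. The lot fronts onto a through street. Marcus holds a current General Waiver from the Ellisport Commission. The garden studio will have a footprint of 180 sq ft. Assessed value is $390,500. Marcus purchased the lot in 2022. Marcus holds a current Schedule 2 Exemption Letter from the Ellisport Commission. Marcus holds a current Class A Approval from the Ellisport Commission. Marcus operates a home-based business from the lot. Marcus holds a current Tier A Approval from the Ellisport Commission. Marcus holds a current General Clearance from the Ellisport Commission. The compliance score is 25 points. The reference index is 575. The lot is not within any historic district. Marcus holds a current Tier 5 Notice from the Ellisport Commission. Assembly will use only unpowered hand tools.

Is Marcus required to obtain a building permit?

Exception (a)'s conditions are all satisfied: the registered capacity is 1,680 units, under the 1,750 units limit; a current General Clearance is held. Turning to paragraph (f): (f) operates against (a): a current Tier A Approval is held. Exception (a) does not apply.
Exception (b): the qualifying period is 45 days, below the 55 days limit; the structure's footprint is 180 sq ft, under the 185 sq ft limit — every condition holds. But: (g) is triggered — the baseline figure is 447, under the 448 limit. (h) is not triggered (the compliance score is 25 points, not under 23 points), so (g) stands. (b) is therefore removed.
Exception (c) is satisfied on its face — assembly uses only hand tools; a current Schedule 2 Exemption Letter is held; aggregate throughput is 2,860 units, below the 3,000 units limit. As to paragraphs (i)–(n): (i) is triggered (a current Class A Approval is held), but is displaced by (j): (j) operates against (i): a current Annual Approval is held. (k) is engaged (a current Tier 5 Notice is held), but is itself disapplied by (l): (l) operates against (k): a home-based business operates on the lot. (m) is inapplicable (the reference index is 575, not less than 472), so (l) stands. Exception (c) stands.
Exception (d) fails — assessed value is $390,500, not under $357,000.
Exception (e) does not apply: electrical service is planned.

No — exception (c) applies; Marcus does not need a building permit.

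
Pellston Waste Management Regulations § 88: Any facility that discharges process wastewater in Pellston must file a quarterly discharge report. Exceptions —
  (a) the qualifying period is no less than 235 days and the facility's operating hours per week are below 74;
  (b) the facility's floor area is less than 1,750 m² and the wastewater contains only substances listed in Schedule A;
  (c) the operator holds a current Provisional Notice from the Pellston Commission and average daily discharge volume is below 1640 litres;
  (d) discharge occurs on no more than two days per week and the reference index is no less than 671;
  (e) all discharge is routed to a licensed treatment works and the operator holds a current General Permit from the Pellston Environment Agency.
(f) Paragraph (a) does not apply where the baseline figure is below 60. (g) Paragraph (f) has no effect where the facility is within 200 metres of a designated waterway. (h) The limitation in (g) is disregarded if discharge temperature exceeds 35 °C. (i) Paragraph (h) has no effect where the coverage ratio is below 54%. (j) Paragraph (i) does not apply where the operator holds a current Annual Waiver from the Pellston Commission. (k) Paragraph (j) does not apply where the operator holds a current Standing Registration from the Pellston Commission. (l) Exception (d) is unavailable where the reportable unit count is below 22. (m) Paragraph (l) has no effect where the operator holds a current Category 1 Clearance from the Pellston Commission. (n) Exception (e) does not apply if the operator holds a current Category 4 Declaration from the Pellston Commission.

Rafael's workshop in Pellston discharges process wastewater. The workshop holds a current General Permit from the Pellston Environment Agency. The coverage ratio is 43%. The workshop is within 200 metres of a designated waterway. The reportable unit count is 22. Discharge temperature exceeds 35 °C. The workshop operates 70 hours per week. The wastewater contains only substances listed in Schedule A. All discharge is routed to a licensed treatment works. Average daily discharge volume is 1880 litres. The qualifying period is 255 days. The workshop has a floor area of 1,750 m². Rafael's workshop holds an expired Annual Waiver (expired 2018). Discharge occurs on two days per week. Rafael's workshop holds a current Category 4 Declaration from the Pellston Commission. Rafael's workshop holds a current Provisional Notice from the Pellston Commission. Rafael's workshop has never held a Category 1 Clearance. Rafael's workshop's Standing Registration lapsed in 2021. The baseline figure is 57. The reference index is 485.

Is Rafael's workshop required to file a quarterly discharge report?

Exception (a)'s conditions are all satisfied: the qualifying period is 255 days, meeting the 235 days threshold; the facility's operating hours per week are 70, below the 74 limit. Under paragraphs (f)–(k): (f) would limit (a) — the baseline figure is 57, below the 60 limit — but (g) sets (f) aside: (g) is engaged — the workshop is within 200 m of a designated waterway. (h) would limit (g) — discharge temperature exceeds 35 °C — but (i) sets (h) aside: (i) operates against (h): the coverage ratio is 43%, below the 54% limit. (j), which would lift (i), does not operate here — there is no Annual Waiver in force. (a) remains available.
Exception (b) fails — the facility's floor area is 1,750 m², not less than 1,750 m².
Exception (c) fails — average daily discharge volume is 1880 litres, not below 1640 litres.
Exception (d) does not apply: the reference index is 485, short of 671.
All of (e)'s requirements are met (discharge is routed to a licensed treatment works; a current General Permit is held). But: (n) operates against (e): a current Category 4 Declaration is held. So (e) is unavailable.

No — exception (a) applies; Rafael's workshop is not required to file a quarterly discharge report.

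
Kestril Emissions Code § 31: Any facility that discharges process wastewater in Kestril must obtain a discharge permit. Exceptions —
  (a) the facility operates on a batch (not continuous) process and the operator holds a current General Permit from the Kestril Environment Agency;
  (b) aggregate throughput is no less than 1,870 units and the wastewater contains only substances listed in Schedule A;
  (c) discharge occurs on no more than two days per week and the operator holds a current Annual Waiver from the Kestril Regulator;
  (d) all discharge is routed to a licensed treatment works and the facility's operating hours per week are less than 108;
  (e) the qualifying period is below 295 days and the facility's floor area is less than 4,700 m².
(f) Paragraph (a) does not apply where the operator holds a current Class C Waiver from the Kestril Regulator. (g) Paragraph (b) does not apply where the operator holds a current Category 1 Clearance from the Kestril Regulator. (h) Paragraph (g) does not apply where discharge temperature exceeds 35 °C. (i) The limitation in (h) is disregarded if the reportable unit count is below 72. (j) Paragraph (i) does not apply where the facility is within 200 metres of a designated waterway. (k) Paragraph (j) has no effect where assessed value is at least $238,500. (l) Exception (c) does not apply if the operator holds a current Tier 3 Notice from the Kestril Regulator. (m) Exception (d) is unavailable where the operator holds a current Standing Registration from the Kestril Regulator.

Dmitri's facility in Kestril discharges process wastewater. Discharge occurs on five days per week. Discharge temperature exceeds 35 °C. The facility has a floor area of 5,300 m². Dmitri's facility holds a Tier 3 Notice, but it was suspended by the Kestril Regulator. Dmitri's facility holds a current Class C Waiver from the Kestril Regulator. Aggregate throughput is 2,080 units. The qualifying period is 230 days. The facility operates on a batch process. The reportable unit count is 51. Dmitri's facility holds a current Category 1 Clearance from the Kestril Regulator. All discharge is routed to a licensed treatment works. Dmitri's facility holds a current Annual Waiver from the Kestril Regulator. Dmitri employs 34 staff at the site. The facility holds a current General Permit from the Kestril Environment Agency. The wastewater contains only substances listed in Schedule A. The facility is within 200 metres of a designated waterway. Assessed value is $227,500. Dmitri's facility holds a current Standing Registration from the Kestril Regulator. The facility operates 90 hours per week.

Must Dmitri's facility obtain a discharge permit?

No — exception (b) applies; Dmitri's facility is not required to obtain a discharge permit.

Exception (a) is satisfied on its face — the facility operates on a batch process; a current General Permit is held. But: (f) operates against (a): a current Class C Waiver is held. So (a) is unavailable.
All of (b)'s requirements are met (aggregate throughput is 2,080 units, meeting the 1,870 units threshold; the wastewater is Schedule-A-only). Under paragraphs (g)–(k): (g) is triggered (a current Category 1 Clearance is held), but is itself disapplied by (h): (h) operates against (g): discharge temperature exceeds 35 °C. (i) is engaged (the reportable unit count is 51, below the 72 limit), but is overridden by (j): (j) operates against (i): the facility is within 200 m of a designated waterway. (k) is not engaged (assessed value is $227,500, short of $238,500), so (j) stands. Exception (b) stands.
Exception (c) requires that discharge occurs on no more than two days per week; but discharge occurs on five days per week, so (c) is unavailable.
All of (d)'s requirements are met (discharge is routed to a licensed treatment works; the facility's operating hours per week are 90, less than the 108 limit). But: (m) operates — a current Standing Registration is held. So (d) is unavailable.
Exception (e) requires that the facility's floor area is less than 4,700 m²; but the facility's floor area is 5,300 m², not less than 4,700 m², so (e) is unavailable.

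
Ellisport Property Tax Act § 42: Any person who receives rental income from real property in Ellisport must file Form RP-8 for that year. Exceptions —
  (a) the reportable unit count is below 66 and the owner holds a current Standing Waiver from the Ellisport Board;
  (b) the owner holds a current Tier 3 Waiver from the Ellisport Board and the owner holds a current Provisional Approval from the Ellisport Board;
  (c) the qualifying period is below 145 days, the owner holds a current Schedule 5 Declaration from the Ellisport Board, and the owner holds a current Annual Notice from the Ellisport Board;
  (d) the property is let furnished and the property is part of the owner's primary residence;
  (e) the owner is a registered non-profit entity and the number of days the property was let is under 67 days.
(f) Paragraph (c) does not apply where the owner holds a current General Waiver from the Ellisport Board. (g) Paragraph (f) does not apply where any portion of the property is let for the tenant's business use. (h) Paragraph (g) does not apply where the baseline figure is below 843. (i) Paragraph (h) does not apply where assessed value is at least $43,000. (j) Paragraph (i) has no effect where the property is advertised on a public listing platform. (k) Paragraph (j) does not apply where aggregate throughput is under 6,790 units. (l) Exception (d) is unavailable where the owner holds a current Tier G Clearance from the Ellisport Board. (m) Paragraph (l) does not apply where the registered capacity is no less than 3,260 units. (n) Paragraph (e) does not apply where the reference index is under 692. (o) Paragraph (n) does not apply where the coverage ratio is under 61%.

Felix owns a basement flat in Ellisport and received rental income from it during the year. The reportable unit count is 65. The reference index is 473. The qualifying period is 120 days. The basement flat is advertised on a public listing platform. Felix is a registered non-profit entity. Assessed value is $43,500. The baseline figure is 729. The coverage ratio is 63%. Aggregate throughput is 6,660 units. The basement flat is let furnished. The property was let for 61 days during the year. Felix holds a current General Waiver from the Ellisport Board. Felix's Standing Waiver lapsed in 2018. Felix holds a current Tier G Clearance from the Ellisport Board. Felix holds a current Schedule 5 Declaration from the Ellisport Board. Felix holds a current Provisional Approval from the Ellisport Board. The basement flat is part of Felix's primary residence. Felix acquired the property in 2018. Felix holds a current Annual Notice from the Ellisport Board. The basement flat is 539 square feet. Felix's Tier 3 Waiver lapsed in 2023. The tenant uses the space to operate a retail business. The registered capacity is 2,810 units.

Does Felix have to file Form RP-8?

No — exception (c) applies; Felix is not required to file Form RP-8.

Exception (a) fails — no current Standing Waiver is held.
Exception (b) fails — the Tier 3 Waiver is not current.
Exception (c)'s conditions are all satisfied: the qualifying period is 120 days, below the 145 days limit; a current Schedule 5 Declaration is held; a current Annual Notice is held. As to paragraphs (f)–(k): (f) applies (a current General Waiver is held), but is itself disapplied by (g): (g) is engaged — the space is let for business use. (h) applies (the baseline figure is 729, below the 843 limit), but is itself disapplied by (i): (i) operates — assessed value is $43,500, meeting the $43,000 threshold. (j) is triggered (the property is publicly advertised), but is itself disapplied by (k): (k) is engaged — aggregate throughput is 6,660 units, under the 6,790 units limit. (c) remains available.
Exception (d)'s conditions are all satisfied: the property is let furnished; the basement flat is part of the primary residence. However, paragraphs (l)–(m) must be considered: (l) is triggered — a current Tier G Clearance is held. (m) is inapplicable (the registered capacity is 2,810 units, short of 3,260 units), so (l) stands. So (d) is unavailable.
Exception (e): Felix is a registered non-profit; the number of days the property was let is 61 days, under the 67 days limit — every condition holds. Turning to paragraphs (n)–(o): (n) is engaged — the reference index is 473, under the 692 limit. (o), which would lift (n), does not operate here — the coverage ratio is 63%, not under 61%. Exception (e) does not apply.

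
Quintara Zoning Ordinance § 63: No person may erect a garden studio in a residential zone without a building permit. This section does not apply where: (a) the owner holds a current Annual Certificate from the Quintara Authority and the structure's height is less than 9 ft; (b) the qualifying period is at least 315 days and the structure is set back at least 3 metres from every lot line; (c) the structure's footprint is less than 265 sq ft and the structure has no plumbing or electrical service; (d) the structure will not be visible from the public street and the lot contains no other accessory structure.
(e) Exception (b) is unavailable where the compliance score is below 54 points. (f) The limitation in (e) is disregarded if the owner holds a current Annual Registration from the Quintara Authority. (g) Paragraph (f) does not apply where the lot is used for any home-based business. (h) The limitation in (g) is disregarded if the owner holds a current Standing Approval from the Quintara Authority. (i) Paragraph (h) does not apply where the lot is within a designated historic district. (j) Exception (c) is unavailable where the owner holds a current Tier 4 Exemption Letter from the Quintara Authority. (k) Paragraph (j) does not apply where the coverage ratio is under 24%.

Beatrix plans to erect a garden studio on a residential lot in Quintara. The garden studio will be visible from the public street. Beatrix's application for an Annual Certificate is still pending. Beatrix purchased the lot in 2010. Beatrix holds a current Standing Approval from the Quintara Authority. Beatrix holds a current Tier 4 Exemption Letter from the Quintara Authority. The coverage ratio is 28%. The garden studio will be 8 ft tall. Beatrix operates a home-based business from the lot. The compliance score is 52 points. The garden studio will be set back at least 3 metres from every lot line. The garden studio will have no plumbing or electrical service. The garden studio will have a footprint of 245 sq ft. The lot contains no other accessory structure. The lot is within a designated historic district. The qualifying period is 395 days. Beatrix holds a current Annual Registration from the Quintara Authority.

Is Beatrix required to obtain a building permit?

Exception (a) fails — no current Annual Certificate is held.
Exception (b)'s conditions are all satisfied: the qualifying period is 395 days, meeting the 315 days threshold; the setback is at least 3 m on every side. But applying paragraphs (e)–(i): (e) operates against (b): the compliance score is 52 points, below the 54 points limit. (f) applies (a current Annual Registration is held), but is itself disapplied by (g): (g) applies — a home-based business operates on the lot. (h) would limit (g) — a current Standing Approval is held — but (i) sets (h) aside: (i) is triggered — the lot is in a historic district. (b) is therefore removed.
Exception (c): the structure's footprint is 245 sq ft, less than the 265 sq ft limit; there is no plumbing or electrical service — every condition holds. But applying paragraphs (j)–(k): (j) operates — a current Tier 4 Exemption Letter is held. (k), which would lift (j), is not engaged — the coverage ratio is 28%, not under 24%. So (c) is unavailable.
Exception (d) does not apply: the structure will be visible from the street.
No exception is made out. Beatrix falls within the general rule.

Yes — Beatrix must obtain a building permit.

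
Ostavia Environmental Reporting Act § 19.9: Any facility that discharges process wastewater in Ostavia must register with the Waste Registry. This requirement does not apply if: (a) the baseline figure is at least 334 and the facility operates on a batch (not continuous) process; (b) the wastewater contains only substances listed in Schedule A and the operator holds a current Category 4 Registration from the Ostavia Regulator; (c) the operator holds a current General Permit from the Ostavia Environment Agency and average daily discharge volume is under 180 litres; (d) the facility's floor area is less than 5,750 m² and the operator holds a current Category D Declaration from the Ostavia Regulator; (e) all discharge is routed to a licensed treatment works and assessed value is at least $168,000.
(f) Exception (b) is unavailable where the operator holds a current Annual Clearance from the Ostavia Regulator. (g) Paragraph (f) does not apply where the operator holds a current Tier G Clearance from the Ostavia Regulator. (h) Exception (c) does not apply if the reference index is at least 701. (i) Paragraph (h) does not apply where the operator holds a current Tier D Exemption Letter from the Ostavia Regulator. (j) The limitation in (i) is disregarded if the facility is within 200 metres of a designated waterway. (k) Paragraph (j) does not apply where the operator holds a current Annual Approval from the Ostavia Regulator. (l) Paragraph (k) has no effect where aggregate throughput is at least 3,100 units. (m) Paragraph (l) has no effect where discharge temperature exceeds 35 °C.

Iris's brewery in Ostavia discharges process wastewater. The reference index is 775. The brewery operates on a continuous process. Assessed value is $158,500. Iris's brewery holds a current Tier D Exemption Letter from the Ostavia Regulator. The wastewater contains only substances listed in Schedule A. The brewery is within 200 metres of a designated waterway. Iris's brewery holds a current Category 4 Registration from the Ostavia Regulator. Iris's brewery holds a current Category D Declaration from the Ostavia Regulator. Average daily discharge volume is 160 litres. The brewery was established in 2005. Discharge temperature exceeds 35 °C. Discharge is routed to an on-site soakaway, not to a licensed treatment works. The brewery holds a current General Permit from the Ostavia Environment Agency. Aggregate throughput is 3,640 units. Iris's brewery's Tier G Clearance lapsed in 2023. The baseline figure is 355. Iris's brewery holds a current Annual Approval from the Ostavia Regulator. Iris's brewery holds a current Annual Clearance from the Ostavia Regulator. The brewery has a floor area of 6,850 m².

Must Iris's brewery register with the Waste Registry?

Exception (a) does not apply: the facility operates on a continuous process.
All of (b)'s requirements are met (the wastewater is Schedule-A-only; a current Category 4 Registration is held). But: (f) operates — a current Annual Clearance is held. (g) is not triggered (no current Tier G Clearance is held), so (f) stands. Exception (b) does not apply.
Exception (c) is satisfied on its face — a current General Permit is held; average daily discharge volume is 160 litres, under the 180 litres limit. Applying paragraphs (h)–(m): (h) would limit (c) — the reference index is 775, meeting the 701 threshold — but (i) sets (h) aside: (i) is triggered — a current Tier D Exemption Letter is held. (j) is triggered (the brewery is within 200 m of a designated waterway), but is itself disapplied by (k): (k) is triggered — a current Annual Approval is held. (l) operates (aggregate throughput is 3,640 units, meeting the 3,100 units threshold), but yields to (m): (m) operates against (l): discharge temperature exceeds 35 °C. (c) remains available.
Exception (d) does not apply: the facility's floor area is 6,850 m², not less than 5,750 m².
Exception (e) requires that all discharge is routed to a licensed treatment works; but discharge is not routed to a licensed treatment works, so (e) is unavailable.

No — exception (c) applies; Iris's brewery is not required to register with the Waste Registry.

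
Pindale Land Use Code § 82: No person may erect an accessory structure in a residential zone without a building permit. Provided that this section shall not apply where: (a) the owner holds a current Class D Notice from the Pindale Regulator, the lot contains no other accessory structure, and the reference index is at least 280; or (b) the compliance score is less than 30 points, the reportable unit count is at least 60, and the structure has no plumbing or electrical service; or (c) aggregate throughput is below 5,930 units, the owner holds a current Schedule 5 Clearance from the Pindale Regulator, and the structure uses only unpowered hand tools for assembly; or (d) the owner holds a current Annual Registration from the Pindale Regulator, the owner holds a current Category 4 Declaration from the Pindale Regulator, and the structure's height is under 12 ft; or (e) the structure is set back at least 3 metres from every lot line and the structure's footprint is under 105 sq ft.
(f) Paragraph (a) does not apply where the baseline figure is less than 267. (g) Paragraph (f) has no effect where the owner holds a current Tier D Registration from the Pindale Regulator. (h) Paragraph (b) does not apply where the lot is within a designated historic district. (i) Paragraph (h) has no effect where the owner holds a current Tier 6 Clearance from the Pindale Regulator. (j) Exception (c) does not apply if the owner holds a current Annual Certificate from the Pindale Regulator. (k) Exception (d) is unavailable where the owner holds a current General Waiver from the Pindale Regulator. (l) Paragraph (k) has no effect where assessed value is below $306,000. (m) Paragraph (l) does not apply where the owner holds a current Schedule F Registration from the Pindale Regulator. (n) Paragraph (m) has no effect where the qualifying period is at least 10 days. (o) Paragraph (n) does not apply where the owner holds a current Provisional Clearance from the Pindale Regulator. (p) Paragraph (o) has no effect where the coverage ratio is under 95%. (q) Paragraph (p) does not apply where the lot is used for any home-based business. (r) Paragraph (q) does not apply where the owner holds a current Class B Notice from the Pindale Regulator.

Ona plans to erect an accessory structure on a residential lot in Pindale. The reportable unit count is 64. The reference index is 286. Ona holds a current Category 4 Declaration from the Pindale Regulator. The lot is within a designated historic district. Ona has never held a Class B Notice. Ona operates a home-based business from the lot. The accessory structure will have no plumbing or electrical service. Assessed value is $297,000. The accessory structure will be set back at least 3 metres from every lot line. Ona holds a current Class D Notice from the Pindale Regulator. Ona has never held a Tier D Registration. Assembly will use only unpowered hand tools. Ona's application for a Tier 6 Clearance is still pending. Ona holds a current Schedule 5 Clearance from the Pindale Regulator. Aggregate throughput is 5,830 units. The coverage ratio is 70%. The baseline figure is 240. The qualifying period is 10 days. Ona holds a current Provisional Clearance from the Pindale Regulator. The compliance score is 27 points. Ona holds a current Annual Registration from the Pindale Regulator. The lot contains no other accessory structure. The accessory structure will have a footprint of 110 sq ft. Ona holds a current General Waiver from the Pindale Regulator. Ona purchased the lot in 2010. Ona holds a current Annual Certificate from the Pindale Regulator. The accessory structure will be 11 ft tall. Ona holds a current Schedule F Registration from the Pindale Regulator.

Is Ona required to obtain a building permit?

Exception (a)'s conditions are all satisfied: a current Class D Notice is held; the lot has no other accessory structure; the reference index is 286, meeting the 280 threshold. But: (f) is triggered — the baseline figure is 240, less than the 267 limit. (g), which would lift (f), is not triggered — there is no Tier D Registration in force. (a) is therefore removed.
Exception (b) is satisfied on its face — the compliance score is 27 points, less than the 30 points limit; the reportable unit count is 64, meeting the 60 threshold; there is no plumbing or electrical service. However, paragraphs (h)–(i) must be considered: (h) operates against (b): the lot is in a historic district. (i), which would lift (h), is inapplicable — the Tier 6 Clearance is not current. (b) is therefore removed.
Exception (c)'s conditions are all satisfied: aggregate throughput is 5,830 units, below the 5,930 units limit; a current Schedule 5 Clearance is held; assembly uses only hand tools. However, paragraph (j) must be considered: (j) is engaged — a current Annual Certificate is held. Exception (c) does not apply.
Exception (d)'s conditions are all satisfied: a current Annual Registration is held; a current Category 4 Declaration is held; the structure's height is 11 ft, under the 12 ft limit. However, paragraphs (k)–(r) must be considered: (k) is engaged — a current General Waiver is held. (l) would limit (k) — assessed value is $297,000, below the $306,000 limit — but (m) sets (l) aside: (m) operates against (l): a current Schedule F Registration is held. (n) is triggered (the qualifying period is 10 days, meeting the 10 days threshold), but is displaced by (o): (o) applies — a current Provisional Clearance is held. (p) would limit (o) — the coverage ratio is 70%, under the 95% limit — but (q) sets (p) aside: (q) operates against (p): a home-based business operates on the lot. (r), which would lift (q), does not operate here — no current Class B Notice is held. Exception (d) does not apply.
Exception (e) does not apply: the structure's footprint is 110 sq ft, not under 105 sq ft.
Every exception is unavailable, so the rule governs.

Yes — Ona must obtain a building permit.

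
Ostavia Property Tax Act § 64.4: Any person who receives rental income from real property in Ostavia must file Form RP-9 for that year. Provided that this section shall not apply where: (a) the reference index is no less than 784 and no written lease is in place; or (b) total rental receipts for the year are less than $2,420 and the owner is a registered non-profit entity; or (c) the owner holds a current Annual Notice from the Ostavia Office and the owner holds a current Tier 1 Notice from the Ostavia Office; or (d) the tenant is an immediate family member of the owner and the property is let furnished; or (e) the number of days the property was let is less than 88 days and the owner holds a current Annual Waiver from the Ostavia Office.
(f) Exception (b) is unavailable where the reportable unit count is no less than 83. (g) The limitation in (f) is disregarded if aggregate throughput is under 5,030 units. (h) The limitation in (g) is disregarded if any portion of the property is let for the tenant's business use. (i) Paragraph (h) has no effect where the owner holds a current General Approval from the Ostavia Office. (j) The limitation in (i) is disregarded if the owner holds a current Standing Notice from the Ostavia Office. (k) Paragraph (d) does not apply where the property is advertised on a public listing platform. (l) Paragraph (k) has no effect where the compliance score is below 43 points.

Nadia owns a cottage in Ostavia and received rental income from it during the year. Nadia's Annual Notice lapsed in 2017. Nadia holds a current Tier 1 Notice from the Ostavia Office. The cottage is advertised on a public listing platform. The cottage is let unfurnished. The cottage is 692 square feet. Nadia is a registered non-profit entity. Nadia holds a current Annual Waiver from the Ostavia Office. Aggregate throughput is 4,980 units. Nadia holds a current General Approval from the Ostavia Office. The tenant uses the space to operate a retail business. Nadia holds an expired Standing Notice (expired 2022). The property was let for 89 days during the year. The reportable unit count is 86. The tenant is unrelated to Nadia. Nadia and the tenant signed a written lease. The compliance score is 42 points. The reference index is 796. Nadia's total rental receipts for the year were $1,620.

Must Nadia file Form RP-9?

Exception (a) does not apply: a written lease is in place.
All of (b)'s requirements are met (total rental receipts for the year are $1,620, less than the $2,420 limit; Nadia is a registered non-profit). Considering the limiting provisions: (f) would limit (b) — the reportable unit count is 86, meeting the 83 threshold — but (g) sets (f) aside: (g) operates against (f): aggregate throughput is 4,980 units, under the 5,030 units limit. (h) would limit (g) — the space is let for business use — but (i) sets (h) aside: (i) operates — a current General Approval is held. (j) is not triggered (the Standing Notice is not current), so (i) stands. Exception (b) stands.
Exception (c) requires that the owner holds a current Annual Notice from the Ostavia Office; but no current Annual Notice is held, so (c) is unavailable.
Exception (d) fails — the tenant is unrelated to the owner.
Exception (e) fails — the number of days the property was let is 89 days, not less than 88 days.

No — exception (b) applies; Nadia is not required to file Form RP-9.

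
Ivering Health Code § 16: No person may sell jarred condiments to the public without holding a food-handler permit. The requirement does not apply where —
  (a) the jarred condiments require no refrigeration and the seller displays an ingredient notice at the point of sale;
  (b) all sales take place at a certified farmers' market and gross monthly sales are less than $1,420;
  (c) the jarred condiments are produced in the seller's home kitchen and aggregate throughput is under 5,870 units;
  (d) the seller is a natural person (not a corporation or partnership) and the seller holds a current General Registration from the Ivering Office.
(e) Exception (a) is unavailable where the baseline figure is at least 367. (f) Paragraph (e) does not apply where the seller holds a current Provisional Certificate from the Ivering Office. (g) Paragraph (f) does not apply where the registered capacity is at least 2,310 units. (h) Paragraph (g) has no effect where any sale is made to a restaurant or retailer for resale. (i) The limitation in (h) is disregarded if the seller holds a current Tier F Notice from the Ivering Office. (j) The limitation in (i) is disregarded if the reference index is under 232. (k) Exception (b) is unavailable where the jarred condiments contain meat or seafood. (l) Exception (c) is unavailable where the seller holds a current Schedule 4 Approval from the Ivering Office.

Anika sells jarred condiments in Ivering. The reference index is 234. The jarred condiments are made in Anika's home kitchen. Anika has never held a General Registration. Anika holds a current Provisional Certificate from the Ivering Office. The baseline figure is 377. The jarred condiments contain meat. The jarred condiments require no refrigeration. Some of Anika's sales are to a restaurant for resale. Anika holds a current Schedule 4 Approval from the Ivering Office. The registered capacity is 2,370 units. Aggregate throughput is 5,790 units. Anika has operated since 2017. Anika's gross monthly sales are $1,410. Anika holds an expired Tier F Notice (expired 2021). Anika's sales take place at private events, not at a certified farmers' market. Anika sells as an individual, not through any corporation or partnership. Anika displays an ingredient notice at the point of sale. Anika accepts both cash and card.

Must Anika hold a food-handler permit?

No — exception (a) applies; Anika is not required to hold a food-handler permit.

Exception (a)'s conditions are all satisfied: the jarred condiments are shelf-stable; an ingredient notice is displayed. Considering the limiting provisions: (e) would limit (a) — the baseline figure is 377, meeting the 367 threshold — but (f) sets (e) aside: (f) operates against (e): a current Provisional Certificate is held. (g) would limit (f) — the registered capacity is 2,370 units, meeting the 2,310 units threshold — but (h) sets (g) aside: (h) is triggered — some sales are to a restaurant for resale. (i), which would lift (h), does not operate here — no current Tier F Notice is held. So (a) applies.
Exception (b) fails — sales are at private events, not a certified farmers' market.
Exception (c)'s conditions are all satisfied: the jarred condiments are home-kitchen produced; aggregate throughput is 5,790 units, under the 5,870 units limit. However, paragraph (l) must be considered: (l) is triggered — a current Schedule 4 Approval is held. (c) is therefore removed.
Exception (d) does not apply: the General Registration is not current.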